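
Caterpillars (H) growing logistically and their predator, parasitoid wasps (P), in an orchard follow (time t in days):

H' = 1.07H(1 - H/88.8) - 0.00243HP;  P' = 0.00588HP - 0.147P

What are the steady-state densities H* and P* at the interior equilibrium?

From dP/dt = 0 with P > 0: 0.00588H* = 0.147, so H* = 25.
Substitute into dH/dt = 0: 1.07(1 - 25/88.8) = 0.00243P*.
The bracket is 0.718, giving P* = 0.769/0.00243 = 316.

H* ≈ 25, P* ≈ 316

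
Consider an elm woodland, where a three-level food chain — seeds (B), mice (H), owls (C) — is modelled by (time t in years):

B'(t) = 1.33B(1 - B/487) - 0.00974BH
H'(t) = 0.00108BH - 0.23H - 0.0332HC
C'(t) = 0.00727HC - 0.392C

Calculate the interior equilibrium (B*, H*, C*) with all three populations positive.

From dC/dt = 0: 0.00727H* = 0.392, so H* = 53.9.
From dB/dt = 0: 1.33(1 - B*/487) = 0.00974·53.9, giving B* = 487·(1 - 0.395) = 295.
From dH/dt = 0: 0.00108·295 - 0.23 = 0.0332C*, so C* = 0.0883/0.0332 = 2.66.

B* ≈ 295, H* ≈ 53.9, C* ≈ 2.66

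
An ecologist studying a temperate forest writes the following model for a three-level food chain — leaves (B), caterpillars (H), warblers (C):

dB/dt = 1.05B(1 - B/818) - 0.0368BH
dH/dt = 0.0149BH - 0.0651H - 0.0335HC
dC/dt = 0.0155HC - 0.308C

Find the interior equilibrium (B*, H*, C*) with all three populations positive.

B* ≈ 248, H* ≈ 19.9, C* ≈ 109

From dC/dt = 0: 0.0155H* = 0.308, so H* = 19.9.
From dB/dt = 0: 1.05(1 - B*/818) = 0.0368·19.9, giving B* = 818·(1 - 0.696) = 248.
From dH/dt = 0: 0.0149·248 - 0.0651 = 0.0335C*, so C* = 3.63/0.0335 = 109.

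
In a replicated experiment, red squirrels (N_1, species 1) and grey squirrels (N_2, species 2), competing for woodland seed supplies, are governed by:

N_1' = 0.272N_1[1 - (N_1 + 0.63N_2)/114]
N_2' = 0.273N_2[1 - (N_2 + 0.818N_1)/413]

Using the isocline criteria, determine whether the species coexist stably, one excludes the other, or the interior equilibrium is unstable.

species 2 excludes species 1

Compare the nullcline intercepts: K1/α12 = 114/0.63 = 181 < K2 = 413; K2/α21 = 413/0.818 = 505 > K1 = 114.
Since the inequalities point opposite ways, species 2 can invade but species 1 cannot.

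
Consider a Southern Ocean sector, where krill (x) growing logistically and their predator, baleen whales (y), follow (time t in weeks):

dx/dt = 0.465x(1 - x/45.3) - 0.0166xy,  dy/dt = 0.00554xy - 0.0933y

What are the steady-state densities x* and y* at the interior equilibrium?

x* ≈ 16.8, y* ≈ 17.6

From dy/dt = 0 with y > 0: 0.00554x* = 0.0933, so x* = 16.8.
Substitute into dx/dt = 0: 0.465(1 - 16.8/45.3) = 0.0166y*.
The bracket is 0.628, giving y* = 0.292/0.0166 = 17.6.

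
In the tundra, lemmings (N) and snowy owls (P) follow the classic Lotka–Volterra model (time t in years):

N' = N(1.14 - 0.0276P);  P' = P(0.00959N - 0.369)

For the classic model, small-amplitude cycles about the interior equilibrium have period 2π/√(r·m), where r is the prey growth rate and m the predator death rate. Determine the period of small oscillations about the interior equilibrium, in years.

T ≈ 9.69 years

Here r = 1.14 and m = 0.369, so r·m = 0.421.
ω = √0.421 = 0.649 per year, hence T = 2π/ω ≈ 9.69 years.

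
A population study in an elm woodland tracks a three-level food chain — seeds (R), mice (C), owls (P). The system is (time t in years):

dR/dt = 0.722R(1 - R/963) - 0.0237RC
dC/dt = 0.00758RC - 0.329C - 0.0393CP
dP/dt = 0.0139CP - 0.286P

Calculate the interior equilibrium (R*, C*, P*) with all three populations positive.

R* ≈ 313, C* ≈ 20.6, P* ≈ 51.9

From dP/dt = 0: 0.0139C* = 0.286, so C* = 20.6.
From dR/dt = 0: 0.722(1 - R*/963) = 0.0237·20.6, giving R* = 963·(1 - 0.675) = 313.
From dC/dt = 0: 0.00758·313 - 0.329 = 0.0393P*, so P* = 2.04/0.0393 = 51.9.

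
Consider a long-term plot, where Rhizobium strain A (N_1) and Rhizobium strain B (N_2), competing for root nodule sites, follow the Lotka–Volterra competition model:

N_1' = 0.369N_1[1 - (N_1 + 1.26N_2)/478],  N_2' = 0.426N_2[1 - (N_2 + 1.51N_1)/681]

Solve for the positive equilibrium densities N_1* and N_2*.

Setting both brackets to zero gives the nullclines N_1 + 1.26N_2 = 478 and 1.51N_1 + N_2 = 681.
Substituting N_2 = 681 - 1.51N_1 into the first: N_1(1 - 1.26·1.51) = 478 - 1.26·681.
So N_1* = -380/-0.903 = 421, and then N_2* = 681 - 1.51·421 = 45.2.

N_1* ≈ 421, N_2* ≈ 45.2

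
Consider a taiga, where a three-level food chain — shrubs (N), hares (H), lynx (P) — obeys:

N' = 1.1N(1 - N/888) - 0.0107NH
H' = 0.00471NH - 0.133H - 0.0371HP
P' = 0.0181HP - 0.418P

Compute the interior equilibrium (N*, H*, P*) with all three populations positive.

From dP/dt = 0: 0.0181H* = 0.418, so H* = 23.1.
From dN/dt = 0: 1.1(1 - N*/888) = 0.0107·23.1, giving N* = 888·(1 - 0.225) = 689.
From dH/dt = 0: 0.00471·689 - 0.133 = 0.0371P*, so P* = 3.11/0.0371 = 83.8.

N* ≈ 689, H* ≈ 23.1, P* ≈ 83.8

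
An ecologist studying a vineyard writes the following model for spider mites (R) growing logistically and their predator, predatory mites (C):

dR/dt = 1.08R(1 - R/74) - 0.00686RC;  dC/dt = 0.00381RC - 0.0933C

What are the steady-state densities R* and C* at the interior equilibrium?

From dC/dt = 0 with C > 0: 0.00381R* = 0.0933, so R* = 24.5.
Substitute into dR/dt = 0: 1.08(1 - 24.5/74) = 0.00686C*.
The bracket is 0.669, giving C* = 0.723/0.00686 = 105.

R* ≈ 24.5, C* ≈ 105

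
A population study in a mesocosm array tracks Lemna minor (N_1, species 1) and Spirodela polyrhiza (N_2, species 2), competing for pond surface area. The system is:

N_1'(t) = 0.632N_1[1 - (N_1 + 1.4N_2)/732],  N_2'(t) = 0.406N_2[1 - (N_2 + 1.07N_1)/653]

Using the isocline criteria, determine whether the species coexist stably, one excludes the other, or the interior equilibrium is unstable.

Compare the nullcline intercepts: K1/α12 = 732/1.4 = 523 < K2 = 653; K2/α21 = 653/1.07 = 610 < K1 = 732.
Since both are reversed, neither can invade when rare; the interior point is a saddle.

unstable coexistence (outcome depends on initial conditions)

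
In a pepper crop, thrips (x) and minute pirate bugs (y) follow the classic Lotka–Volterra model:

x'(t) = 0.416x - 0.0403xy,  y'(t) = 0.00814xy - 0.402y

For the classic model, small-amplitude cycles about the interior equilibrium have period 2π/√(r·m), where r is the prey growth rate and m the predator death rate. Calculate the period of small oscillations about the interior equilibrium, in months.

Here r = 0.416 and m = 0.402, so r·m = 0.167.
ω = √0.167 = 0.409 per month, hence T = 2π/ω ≈ 15.4 months.

T ≈ 15.4 months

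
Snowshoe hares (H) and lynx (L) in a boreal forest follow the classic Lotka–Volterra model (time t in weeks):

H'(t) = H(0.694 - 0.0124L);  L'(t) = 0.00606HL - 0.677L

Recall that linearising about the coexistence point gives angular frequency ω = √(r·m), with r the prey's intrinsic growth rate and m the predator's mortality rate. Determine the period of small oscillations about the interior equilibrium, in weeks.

Here r = 0.694 and m = 0.677, so r·m = 0.47.
ω = √0.47 = 0.685 per week, hence T = 2π/ω ≈ 9.17 weeks.

T ≈ 9.17 weeks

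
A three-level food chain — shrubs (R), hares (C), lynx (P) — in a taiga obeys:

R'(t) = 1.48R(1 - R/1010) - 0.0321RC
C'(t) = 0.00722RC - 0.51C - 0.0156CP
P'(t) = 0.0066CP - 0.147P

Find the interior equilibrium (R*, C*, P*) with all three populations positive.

From dP/dt = 0: 0.0066C* = 0.147, so C* = 22.3.
From dR/dt = 0: 1.48(1 - R*/1010) = 0.0321·22.3, giving R* = 1010·(1 - 0.483) = 522.
From dC/dt = 0: 0.00722·522 - 0.51 = 0.0156P*, so P* = 3.26/0.0156 = 209.

R* ≈ 522, C* ≈ 22.3, P* ≈ 209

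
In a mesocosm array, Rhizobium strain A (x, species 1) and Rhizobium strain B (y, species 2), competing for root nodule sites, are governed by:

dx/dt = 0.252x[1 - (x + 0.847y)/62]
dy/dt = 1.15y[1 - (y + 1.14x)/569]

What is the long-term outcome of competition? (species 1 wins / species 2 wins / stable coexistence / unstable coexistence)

species 2 excludes species 1

Compare the nullcline intercepts: K1/α12 = 62/0.847 = 73.2 < K2 = 569; K2/α21 = 569/1.14 = 499 > K1 = 62.
Since the inequalities point opposite ways, species 2 can invade but species 1 cannot.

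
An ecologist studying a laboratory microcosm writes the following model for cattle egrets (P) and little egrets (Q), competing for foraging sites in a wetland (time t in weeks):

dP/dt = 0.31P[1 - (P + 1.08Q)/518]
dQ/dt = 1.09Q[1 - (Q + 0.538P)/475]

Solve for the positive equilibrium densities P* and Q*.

P* ≈ 11.9, Q* ≈ 469

Setting both brackets to zero gives the nullclines P + 1.08Q = 518 and 0.538P + Q = 475.
Substituting Q = 475 - 0.538P into the first: P(1 - 1.08·0.538) = 518 - 1.08·475.
So P* = 5/0.419 = 11.9, and then Q* = 475 - 0.538·11.9 = 469.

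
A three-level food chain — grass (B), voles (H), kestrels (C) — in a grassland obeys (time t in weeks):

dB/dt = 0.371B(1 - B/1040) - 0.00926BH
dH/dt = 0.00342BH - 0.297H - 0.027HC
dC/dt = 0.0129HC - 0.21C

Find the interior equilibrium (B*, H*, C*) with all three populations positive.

B* ≈ 617, H* ≈ 16.3, C* ≈ 67.2

From dC/dt = 0: 0.0129H* = 0.21, so H* = 16.3.
From dB/dt = 0: 0.371(1 - B*/1040) = 0.00926·16.3, giving B* = 1040·(1 - 0.406) = 617.
From dH/dt = 0: 0.00342·617 - 0.297 = 0.027C*, so C* = 1.81/0.027 = 67.2.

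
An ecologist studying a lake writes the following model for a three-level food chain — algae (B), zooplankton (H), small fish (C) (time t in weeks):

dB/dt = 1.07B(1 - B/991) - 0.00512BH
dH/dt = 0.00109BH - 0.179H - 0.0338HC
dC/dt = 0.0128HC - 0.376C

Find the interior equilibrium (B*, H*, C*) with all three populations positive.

From dC/dt = 0: 0.0128H* = 0.376, so H* = 29.4.
From dB/dt = 0: 1.07(1 - B*/991) = 0.00512·29.4, giving B* = 991·(1 - 0.141) = 852.
From dH/dt = 0: 0.00109·852 - 0.179 = 0.0338C*, so C* = 0.749/0.0338 = 22.2.

B* ≈ 852, H* ≈ 29.4, C* ≈ 22.2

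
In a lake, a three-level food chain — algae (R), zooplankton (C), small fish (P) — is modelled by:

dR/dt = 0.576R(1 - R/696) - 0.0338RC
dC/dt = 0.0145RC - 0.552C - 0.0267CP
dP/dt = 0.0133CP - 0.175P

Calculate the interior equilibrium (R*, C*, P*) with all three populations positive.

From dP/dt = 0: 0.0133C* = 0.175, so C* = 13.2.
From dR/dt = 0: 0.576(1 - R*/696) = 0.0338·13.2, giving R* = 696·(1 - 0.772) = 159.
From dC/dt = 0: 0.0145·159 - 0.552 = 0.0267P*, so P* = 1.75/0.0267 = 65.5.

R* ≈ 159, C* ≈ 13.2, P* ≈ 65.5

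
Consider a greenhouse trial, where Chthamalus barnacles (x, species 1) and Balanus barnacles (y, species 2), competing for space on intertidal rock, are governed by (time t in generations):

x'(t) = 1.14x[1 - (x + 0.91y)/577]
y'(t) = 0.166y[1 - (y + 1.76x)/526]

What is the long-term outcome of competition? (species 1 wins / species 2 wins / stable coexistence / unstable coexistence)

species 1 excludes species 2

Compare the nullcline intercepts: K1/α12 = 577/0.91 = 634 > K2 = 526; K2/α21 = 526/1.76 = 299 < K1 = 577.
Since the inequalities point opposite ways, species 1 can invade but species 2 cannot.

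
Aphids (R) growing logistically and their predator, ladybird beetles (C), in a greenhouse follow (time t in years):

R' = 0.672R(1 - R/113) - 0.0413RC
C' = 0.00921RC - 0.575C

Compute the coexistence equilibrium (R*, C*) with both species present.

R* ≈ 62.4, C* ≈ 7.28

From dC/dt = 0 with C > 0: 0.00921R* = 0.575, so R* = 62.4.
Substitute into dR/dt = 0: 0.672(1 - 62.4/113) = 0.0413C*.
The bracket is 0.448, giving C* = 0.301/0.0413 = 7.28.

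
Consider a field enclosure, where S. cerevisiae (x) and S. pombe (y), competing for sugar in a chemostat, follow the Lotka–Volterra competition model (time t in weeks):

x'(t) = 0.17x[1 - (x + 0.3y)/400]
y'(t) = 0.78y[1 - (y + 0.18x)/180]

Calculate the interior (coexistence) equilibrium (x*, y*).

Setting both brackets to zero gives the nullclines x + 0.3y = 400 and 0.18x + y = 180.
Substituting y = 180 - 0.18x into the first: x(1 - 0.3·0.18) = 400 - 0.3·180.
So x* = 346/0.946 = 366, and then y* = 180 - 0.18·366 = 114.

x* ≈ 366, y* ≈ 114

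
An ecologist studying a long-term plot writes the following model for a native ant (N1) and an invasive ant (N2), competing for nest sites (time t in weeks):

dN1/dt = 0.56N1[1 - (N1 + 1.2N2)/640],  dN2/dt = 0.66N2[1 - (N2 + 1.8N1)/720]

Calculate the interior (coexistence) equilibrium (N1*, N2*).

N1* ≈ 193, N2* ≈ 372

Setting both brackets to zero gives the nullclines N1 + 1.2N2 = 640 and 1.8N1 + N2 = 720.
Substituting N2 = 720 - 1.8N1 into the first: N1(1 - 1.2·1.8) = 640 - 1.2·720.
So N1* = -224/-1.16 = 193, and then N2* = 720 - 1.8·193 = 372.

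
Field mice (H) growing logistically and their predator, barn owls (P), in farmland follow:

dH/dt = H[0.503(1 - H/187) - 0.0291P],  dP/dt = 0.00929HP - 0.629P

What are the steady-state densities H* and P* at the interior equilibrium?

From dP/dt = 0 with P > 0: 0.00929H* = 0.629, so H* = 67.7.
Substitute into dH/dt = 0: 0.503(1 - 67.7/187) = 0.0291P*.
The bracket is 0.638, giving P* = 0.321/0.0291 = 11.

H* ≈ 67.7, P* ≈ 11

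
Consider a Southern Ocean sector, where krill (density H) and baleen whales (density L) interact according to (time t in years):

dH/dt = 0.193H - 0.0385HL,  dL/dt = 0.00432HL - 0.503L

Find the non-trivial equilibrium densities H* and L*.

Set dL/dt = 0 with L > 0: 0.00432H - 0.503 = 0, so H* = 0.503/0.00432 = 116.
Set dH/dt = 0 with H > 0: 0.193 - 0.0385L = 0, so L* = 0.193/0.0385 = 5.01.

H* ≈ 116, L* ≈ 5.01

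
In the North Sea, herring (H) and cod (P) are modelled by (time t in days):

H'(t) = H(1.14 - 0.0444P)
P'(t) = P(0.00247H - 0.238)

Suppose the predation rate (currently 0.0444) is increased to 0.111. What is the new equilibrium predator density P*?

At the interior fixed point, setting dH/dt = 0 with H > 0 fixes P* = (prey growth rate)/(HP coefficient) — independent of the other coefficients.
With the change, P* = 1.14/0.111 = 10.3; it falls from 25.7.

P* ≈ 10.3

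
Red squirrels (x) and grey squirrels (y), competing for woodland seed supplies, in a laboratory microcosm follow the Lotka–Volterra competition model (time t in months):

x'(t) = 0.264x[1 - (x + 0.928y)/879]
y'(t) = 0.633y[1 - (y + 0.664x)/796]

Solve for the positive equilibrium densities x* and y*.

x* ≈ 366, y* ≈ 553

Setting both brackets to zero gives the nullclines x + 0.928y = 879 and 0.664x + y = 796.
Substituting y = 796 - 0.664x into the first: x(1 - 0.928·0.664) = 879 - 0.928·796.
So x* = 140/0.384 = 366, and then y* = 796 - 0.664·366 = 553.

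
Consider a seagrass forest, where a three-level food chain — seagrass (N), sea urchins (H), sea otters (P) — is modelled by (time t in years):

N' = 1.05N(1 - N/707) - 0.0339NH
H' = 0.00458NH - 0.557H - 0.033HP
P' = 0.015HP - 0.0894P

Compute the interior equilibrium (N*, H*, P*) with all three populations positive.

N* ≈ 571, H* ≈ 5.96, P* ≈ 62.4

From dP/dt = 0: 0.015H* = 0.0894, so H* = 5.96.
From dN/dt = 0: 1.05(1 - N*/707) = 0.0339·5.96, giving N* = 707·(1 - 0.192) = 571.
From dH/dt = 0: 0.00458·571 - 0.557 = 0.033P*, so P* = 2.06/0.033 = 62.4.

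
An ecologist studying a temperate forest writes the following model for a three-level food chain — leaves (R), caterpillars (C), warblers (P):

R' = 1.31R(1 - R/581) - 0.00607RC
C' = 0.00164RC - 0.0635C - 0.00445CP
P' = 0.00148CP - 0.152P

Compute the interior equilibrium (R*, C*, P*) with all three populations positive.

R* ≈ 305, C* ≈ 103, P* ≈ 98

From dP/dt = 0: 0.00148C* = 0.152, so C* = 103.
From dR/dt = 0: 1.31(1 - R*/581) = 0.00607·103, giving R* = 581·(1 - 0.476) = 305.
From dC/dt = 0: 0.00164·305 - 0.0635 = 0.00445P*, so P* = 0.436/0.00445 = 98.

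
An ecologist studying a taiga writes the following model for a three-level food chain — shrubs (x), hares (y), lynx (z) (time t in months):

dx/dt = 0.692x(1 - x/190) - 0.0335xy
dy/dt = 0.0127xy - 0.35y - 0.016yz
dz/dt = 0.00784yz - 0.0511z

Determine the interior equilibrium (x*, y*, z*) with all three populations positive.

From dz/dt = 0: 0.00784y* = 0.0511, so y* = 6.52.
From dx/dt = 0: 0.692(1 - x*/190) = 0.0335·6.52, giving x* = 190·(1 - 0.316) = 130.
From dy/dt = 0: 0.0127·130 - 0.35 = 0.016z*, so z* = 1.3/0.016 = 81.4.

x* ≈ 130, y* ≈ 6.52, z* ≈ 81.4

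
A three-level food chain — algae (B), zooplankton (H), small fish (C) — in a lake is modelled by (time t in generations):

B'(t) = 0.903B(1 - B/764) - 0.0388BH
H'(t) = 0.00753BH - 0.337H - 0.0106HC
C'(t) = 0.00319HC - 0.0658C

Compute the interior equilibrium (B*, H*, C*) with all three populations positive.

From dC/dt = 0: 0.00319H* = 0.0658, so H* = 20.6.
From dB/dt = 0: 0.903(1 - B*/764) = 0.0388·20.6, giving B* = 764·(1 - 0.886) = 86.9.
From dH/dt = 0: 0.00753·86.9 - 0.337 = 0.0106C*, so C* = 0.317/0.0106 = 29.9.

B* ≈ 86.9, H* ≈ 20.6, C* ≈ 29.9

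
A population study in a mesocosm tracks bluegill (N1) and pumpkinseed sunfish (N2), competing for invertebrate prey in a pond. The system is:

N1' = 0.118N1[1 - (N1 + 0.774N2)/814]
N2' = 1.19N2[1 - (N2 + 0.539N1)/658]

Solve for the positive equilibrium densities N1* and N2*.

Setting both brackets to zero gives the nullclines N1 + 0.774N2 = 814 and 0.539N1 + N2 = 658.
Substituting N2 = 658 - 0.539N1 into the first: N1(1 - 0.774·0.539) = 814 - 0.774·658.
So N1* = 305/0.583 = 523, and then N2* = 658 - 0.539·523 = 376.

N1* ≈ 523, N2* ≈ 376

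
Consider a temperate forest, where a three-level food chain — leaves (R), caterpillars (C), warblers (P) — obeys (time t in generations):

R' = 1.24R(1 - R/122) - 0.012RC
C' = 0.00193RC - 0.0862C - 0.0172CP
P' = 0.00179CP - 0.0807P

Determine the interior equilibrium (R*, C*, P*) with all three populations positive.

R* ≈ 68.8, C* ≈ 45.1, P* ≈ 2.71

From dP/dt = 0: 0.00179C* = 0.0807, so C* = 45.1.
From dR/dt = 0: 1.24(1 - R*/122) = 0.012·45.1, giving R* = 122·(1 - 0.436) = 68.8.
From dC/dt = 0: 0.00193·68.8 - 0.0862 = 0.0172P*, so P* = 0.0465/0.0172 = 2.71.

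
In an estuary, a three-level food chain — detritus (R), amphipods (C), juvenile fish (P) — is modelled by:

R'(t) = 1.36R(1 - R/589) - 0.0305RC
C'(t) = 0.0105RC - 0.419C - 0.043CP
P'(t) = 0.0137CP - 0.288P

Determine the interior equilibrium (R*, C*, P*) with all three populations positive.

R* ≈ 311, C* ≈ 21, P* ≈ 66.3

From dP/dt = 0: 0.0137C* = 0.288, so C* = 21.
From dR/dt = 0: 1.36(1 - R*/589) = 0.0305·21, giving R* = 589·(1 - 0.471) = 311.
From dC/dt = 0: 0.0105·311 - 0.419 = 0.043P*, so P* = 2.85/0.043 = 66.3.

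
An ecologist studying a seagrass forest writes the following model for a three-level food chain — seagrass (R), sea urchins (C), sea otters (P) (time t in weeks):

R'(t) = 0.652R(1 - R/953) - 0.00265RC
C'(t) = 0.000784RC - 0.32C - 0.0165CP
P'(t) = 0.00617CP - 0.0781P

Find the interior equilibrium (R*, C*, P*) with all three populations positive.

R* ≈ 904, C* ≈ 12.7, P* ≈ 23.6

From dP/dt = 0: 0.00617C* = 0.0781, so C* = 12.7.
From dR/dt = 0: 0.652(1 - R*/953) = 0.00265·12.7, giving R* = 953·(1 - 0.0514) = 904.
From dC/dt = 0: 0.000784·904 - 0.32 = 0.0165P*, so P* = 0.389/0.0165 = 23.6.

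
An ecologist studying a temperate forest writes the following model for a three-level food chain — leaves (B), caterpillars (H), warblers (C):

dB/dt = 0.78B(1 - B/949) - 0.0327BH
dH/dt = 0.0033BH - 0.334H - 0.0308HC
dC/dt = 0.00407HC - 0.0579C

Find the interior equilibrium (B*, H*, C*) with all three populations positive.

B* ≈ 383, H* ≈ 14.2, C* ≈ 30.2

From dC/dt = 0: 0.00407H* = 0.0579, so H* = 14.2.
From dB/dt = 0: 0.78(1 - B*/949) = 0.0327·14.2, giving B* = 949·(1 - 0.596) = 383.
From dH/dt = 0: 0.0033·383 - 0.334 = 0.0308C*, so C* = 0.93/0.0308 = 30.2.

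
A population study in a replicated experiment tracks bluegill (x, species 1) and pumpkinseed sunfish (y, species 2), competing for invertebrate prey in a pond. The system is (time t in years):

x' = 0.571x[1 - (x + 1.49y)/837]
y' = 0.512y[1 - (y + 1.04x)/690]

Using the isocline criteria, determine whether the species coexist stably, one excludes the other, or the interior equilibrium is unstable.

unstable coexistence (outcome depends on initial conditions)

Compare the nullcline intercepts: K1/α12 = 837/1.49 = 562 < K2 = 690; K2/α21 = 690/1.04 = 663 < K1 = 837.
Since both are reversed, neither can invade when rare; the interior point is a saddle.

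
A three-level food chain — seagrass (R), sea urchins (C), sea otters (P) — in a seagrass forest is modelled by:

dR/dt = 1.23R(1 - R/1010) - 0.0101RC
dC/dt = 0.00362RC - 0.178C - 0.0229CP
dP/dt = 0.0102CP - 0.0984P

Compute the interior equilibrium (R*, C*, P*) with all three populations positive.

R* ≈ 930, C* ≈ 9.65, P* ≈ 139

From dP/dt = 0: 0.0102C* = 0.0984, so C* = 9.65.
From dR/dt = 0: 1.23(1 - R*/1010) = 0.0101·9.65, giving R* = 1010·(1 - 0.0792) = 930.
From dC/dt = 0: 0.00362·930 - 0.178 = 0.0229P*, so P* = 3.19/0.0229 = 139.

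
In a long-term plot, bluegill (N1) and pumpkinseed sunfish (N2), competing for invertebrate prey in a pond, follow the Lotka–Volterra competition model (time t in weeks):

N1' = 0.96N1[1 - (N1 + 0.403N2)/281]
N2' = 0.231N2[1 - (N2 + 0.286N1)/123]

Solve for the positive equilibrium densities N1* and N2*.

N1* ≈ 262, N2* ≈ 48.2

Setting both brackets to zero gives the nullclines N1 + 0.403N2 = 281 and 0.286N1 + N2 = 123.
Substituting N2 = 123 - 0.286N1 into the first: N1(1 - 0.403·0.286) = 281 - 0.403·123.
So N1* = 231/0.885 = 262, and then N2* = 123 - 0.286·262 = 48.2.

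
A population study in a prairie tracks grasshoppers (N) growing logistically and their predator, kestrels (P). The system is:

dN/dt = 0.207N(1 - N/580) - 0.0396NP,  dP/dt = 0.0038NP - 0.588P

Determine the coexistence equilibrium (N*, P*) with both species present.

N* ≈ 155, P* ≈ 3.83

From dP/dt = 0 with P > 0: 0.0038N* = 0.588, so N* = 155.
Substitute into dN/dt = 0: 0.207(1 - 155/580) = 0.0396P*.
The bracket is 0.733, giving P* = 0.152/0.0396 = 3.83.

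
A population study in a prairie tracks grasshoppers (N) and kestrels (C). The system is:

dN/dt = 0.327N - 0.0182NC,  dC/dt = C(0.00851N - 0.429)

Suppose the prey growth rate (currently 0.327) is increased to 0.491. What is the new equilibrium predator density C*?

C* ≈ 27

At the interior fixed point, setting dN/dt = 0 with N > 0 fixes C* = (prey growth rate)/(NC coefficient) — independent of the other coefficients.
With the change, C* = 0.491/0.0182 = 27; it rises from 18.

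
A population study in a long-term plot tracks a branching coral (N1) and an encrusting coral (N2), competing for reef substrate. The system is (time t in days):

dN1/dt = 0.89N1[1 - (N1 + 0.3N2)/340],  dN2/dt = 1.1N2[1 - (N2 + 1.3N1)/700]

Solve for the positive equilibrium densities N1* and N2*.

N1* ≈ 213, N2* ≈ 423

Setting both brackets to zero gives the nullclines N1 + 0.3N2 = 340 and 1.3N1 + N2 = 700.
Substituting N2 = 700 - 1.3N1 into the first: N1(1 - 0.3·1.3) = 340 - 0.3·700.
So N1* = 130/0.61 = 213, and then N2* = 700 - 1.3·213 = 423.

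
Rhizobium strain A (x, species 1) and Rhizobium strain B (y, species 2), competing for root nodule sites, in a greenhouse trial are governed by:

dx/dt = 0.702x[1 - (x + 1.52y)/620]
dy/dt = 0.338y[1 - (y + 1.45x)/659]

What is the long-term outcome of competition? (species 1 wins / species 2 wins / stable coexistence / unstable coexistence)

unstable coexistence (outcome depends on initial conditions)

Compare the nullcline intercepts: K1/α12 = 620/1.52 = 408 < K2 = 659; K2/α21 = 659/1.45 = 454 < K1 = 620.
Since both are reversed, neither can invade when rare; the interior point is a saddle.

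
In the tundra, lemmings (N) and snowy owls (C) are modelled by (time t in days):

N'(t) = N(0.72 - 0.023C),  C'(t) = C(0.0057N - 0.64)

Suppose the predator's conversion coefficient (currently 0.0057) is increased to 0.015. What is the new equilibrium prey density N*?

At the interior fixed point, setting dC/dt = 0 with C > 0 fixes N* = (predator death rate)/(NC coefficient) — independent of the other coefficients.
With the change, N* = 0.64/0.015 = 42.7; it falls from 112.

N* ≈ 42.7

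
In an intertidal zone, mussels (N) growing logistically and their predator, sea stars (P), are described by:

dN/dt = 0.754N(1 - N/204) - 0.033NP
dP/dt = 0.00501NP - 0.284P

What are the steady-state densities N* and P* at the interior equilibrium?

N* ≈ 56.7, P* ≈ 16.5

From dP/dt = 0 with P > 0: 0.00501N* = 0.284, so N* = 56.7.
Substitute into dN/dt = 0: 0.754(1 - 56.7/204) = 0.033P*.
The bracket is 0.722, giving P* = 0.544/0.033 = 16.5.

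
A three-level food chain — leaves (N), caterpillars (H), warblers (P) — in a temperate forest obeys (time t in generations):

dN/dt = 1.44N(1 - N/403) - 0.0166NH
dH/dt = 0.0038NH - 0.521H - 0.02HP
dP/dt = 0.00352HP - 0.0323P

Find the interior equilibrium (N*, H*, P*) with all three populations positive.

N* ≈ 360, H* ≈ 9.18, P* ≈ 42.4

From dP/dt = 0: 0.00352H* = 0.0323, so H* = 9.18.
From dN/dt = 0: 1.44(1 - N*/403) = 0.0166·9.18, giving N* = 403·(1 - 0.106) = 360.
From dH/dt = 0: 0.0038·360 - 0.521 = 0.02P*, so P* = 0.848/0.02 = 42.4.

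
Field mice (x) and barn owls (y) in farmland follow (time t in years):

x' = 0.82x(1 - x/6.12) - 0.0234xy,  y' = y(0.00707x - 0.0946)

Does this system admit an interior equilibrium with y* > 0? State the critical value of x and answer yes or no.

Threshold x = 13.4; K < 13.4, so no, the predator goes extinct.

The predator equation gives dy/dt > 0 only when x > 0.0946/0.00707 = 13.4.
Without the predator, x → K = 6.12. Since 6.12 < 13.4, the predator cannot invade.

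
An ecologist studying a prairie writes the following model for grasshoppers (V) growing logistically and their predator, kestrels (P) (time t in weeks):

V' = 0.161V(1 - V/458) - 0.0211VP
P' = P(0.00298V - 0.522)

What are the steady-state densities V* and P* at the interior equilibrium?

V* ≈ 175, P* ≈ 4.71

From dP/dt = 0 with P > 0: 0.00298V* = 0.522, so V* = 175.
Substitute into dV/dt = 0: 0.161(1 - 175/458) = 0.0211P*.
The bracket is 0.618, giving P* = 0.0994/0.0211 = 4.71.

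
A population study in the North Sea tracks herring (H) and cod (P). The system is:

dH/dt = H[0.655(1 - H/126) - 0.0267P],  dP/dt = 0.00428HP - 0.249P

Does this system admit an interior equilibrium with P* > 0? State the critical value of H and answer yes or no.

Threshold H = 58.2; K > 58.2, so yes, the predator persists.

The predator equation gives dP/dt > 0 only when H > 0.249/0.00428 = 58.2.
Without the predator, H → K = 126. Since 126 > 58.2, the predator can invade and persist.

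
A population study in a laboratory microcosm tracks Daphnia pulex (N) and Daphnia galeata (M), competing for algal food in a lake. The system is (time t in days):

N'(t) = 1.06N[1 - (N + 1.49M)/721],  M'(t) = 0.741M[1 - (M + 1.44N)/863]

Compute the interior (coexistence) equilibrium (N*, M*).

Setting both brackets to zero gives the nullclines N + 1.49M = 721 and 1.44N + M = 863.
Substituting M = 863 - 1.44N into the first: N(1 - 1.49·1.44) = 721 - 1.49·863.
So N* = -565/-1.15 = 493, and then M* = 863 - 1.44·493 = 153.

N* ≈ 493, M* ≈ 153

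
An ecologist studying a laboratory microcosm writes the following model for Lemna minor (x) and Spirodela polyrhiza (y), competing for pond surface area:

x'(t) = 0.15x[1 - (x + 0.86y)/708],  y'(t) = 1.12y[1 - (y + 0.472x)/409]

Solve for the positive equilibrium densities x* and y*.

x* ≈ 600, y* ≈ 126

Setting both brackets to zero gives the nullclines x + 0.86y = 708 and 0.472x + y = 409.
Substituting y = 409 - 0.472x into the first: x(1 - 0.86·0.472) = 708 - 0.86·409.
So x* = 356/0.594 = 600, and then y* = 409 - 0.472·600 = 126.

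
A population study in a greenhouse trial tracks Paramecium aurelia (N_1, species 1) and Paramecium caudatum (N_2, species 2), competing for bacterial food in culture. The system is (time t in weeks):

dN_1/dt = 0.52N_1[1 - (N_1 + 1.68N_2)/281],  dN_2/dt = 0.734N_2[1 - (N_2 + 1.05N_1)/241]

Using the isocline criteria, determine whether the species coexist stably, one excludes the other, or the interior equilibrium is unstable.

unstable coexistence (outcome depends on initial conditions)

Compare the nullcline intercepts: K1/α12 = 281/1.68 = 167 < K2 = 241; K2/α21 = 241/1.05 = 230 < K1 = 281.
Since both are reversed, neither can invade when rare; the interior point is a saddle.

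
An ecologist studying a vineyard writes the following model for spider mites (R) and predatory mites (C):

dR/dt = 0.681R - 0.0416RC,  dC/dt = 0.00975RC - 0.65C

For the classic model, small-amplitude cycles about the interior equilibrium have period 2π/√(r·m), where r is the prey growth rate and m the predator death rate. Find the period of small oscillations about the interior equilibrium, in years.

Here r = 0.681 and m = 0.65, so r·m = 0.443.
ω = √0.443 = 0.665 per year, hence T = 2π/ω ≈ 9.44 years.

T ≈ 9.44 years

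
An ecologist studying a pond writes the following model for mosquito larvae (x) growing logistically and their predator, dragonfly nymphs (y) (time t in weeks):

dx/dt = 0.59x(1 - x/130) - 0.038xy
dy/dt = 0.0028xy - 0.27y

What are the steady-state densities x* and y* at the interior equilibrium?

From dy/dt = 0 with y > 0: 0.0028x* = 0.27, so x* = 96.4.
Substitute into dx/dt = 0: 0.59(1 - 96.4/130) = 0.038y*.
The bracket is 0.258, giving y* = 0.152/0.038 = 4.01.

x* ≈ 96.4, y* ≈ 4.01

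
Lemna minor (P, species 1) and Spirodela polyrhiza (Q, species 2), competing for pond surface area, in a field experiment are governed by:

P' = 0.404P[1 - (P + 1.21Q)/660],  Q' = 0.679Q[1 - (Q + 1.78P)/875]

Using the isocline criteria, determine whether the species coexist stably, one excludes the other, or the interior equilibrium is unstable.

Compare the nullcline intercepts: K1/α12 = 660/1.21 = 545 < K2 = 875; K2/α21 = 875/1.78 = 492 < K1 = 660.
Since both are reversed, neither can invade when rare; the interior point is a saddle.

unstable coexistence (outcome depends on initial conditions)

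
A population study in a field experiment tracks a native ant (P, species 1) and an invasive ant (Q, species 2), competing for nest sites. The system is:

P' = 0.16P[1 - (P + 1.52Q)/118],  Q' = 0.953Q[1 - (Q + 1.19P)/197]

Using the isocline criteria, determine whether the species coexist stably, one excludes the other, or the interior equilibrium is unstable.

Compare the nullcline intercepts: K1/α12 = 118/1.52 = 77.6 < K2 = 197; K2/α21 = 197/1.19 = 166 > K1 = 118.
Since the inequalities point opposite ways, species 2 can invade but species 1 cannot.

species 2 excludes species 1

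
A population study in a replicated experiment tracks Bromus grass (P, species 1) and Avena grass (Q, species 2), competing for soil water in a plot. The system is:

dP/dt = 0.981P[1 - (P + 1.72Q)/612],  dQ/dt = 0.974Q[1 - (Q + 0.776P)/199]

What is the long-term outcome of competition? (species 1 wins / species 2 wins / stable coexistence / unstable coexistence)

species 1 excludes species 2

Compare the nullcline intercepts: K1/α12 = 612/1.72 = 356 > K2 = 199; K2/α21 = 199/0.776 = 256 < K1 = 612.
Since the inequalities point opposite ways, species 1 can invade but species 2 cannot.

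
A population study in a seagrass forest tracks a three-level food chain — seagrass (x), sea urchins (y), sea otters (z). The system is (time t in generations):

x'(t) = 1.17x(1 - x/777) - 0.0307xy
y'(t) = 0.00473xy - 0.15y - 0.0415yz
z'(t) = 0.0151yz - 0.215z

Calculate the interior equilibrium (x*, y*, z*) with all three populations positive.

x* ≈ 487, y* ≈ 14.2, z* ≈ 51.9

From dz/dt = 0: 0.0151y* = 0.215, so y* = 14.2.
From dx/dt = 0: 1.17(1 - x*/777) = 0.0307·14.2, giving x* = 777·(1 - 0.374) = 487.
From dy/dt = 0: 0.00473·487 - 0.15 = 0.0415z*, so z* = 2.15/0.0415 = 51.9.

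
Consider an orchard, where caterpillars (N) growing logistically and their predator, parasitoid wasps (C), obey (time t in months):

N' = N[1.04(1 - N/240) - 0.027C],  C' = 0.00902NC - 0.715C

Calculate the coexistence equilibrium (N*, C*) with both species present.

N* ≈ 79.3, C* ≈ 25.8

From dC/dt = 0 with C > 0: 0.00902N* = 0.715, so N* = 79.3.
Substitute into dN/dt = 0: 1.04(1 - 79.3/240) = 0.027C*.
The bracket is 0.67, giving C* = 0.697/0.027 = 25.8.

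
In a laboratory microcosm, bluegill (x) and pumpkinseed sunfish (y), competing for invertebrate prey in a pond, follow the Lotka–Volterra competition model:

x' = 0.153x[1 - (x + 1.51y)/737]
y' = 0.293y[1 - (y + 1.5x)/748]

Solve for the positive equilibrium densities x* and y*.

Setting both brackets to zero gives the nullclines x + 1.51y = 737 and 1.5x + y = 748.
Substituting y = 748 - 1.5x into the first: x(1 - 1.51·1.5) = 737 - 1.51·748.
So x* = -392/-1.27 = 310, and then y* = 748 - 1.5·310 = 283.

x* ≈ 310, y* ≈ 283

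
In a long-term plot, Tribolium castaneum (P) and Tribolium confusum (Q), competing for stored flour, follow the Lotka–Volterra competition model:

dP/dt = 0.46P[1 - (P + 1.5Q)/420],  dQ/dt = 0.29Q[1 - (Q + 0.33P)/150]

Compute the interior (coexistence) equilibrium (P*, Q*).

P* ≈ 386, Q* ≈ 22.6

Setting both brackets to zero gives the nullclines P + 1.5Q = 420 and 0.33P + Q = 150.
Substituting Q = 150 - 0.33P into the first: P(1 - 1.5·0.33) = 420 - 1.5·150.
So P* = 195/0.505 = 386, and then Q* = 150 - 0.33·386 = 22.6.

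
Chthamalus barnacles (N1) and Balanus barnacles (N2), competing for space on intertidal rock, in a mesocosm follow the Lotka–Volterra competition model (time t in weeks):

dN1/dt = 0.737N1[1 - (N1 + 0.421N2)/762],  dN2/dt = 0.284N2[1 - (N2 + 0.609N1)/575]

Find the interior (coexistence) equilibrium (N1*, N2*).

Setting both brackets to zero gives the nullclines N1 + 0.421N2 = 762 and 0.609N1 + N2 = 575.
Substituting N2 = 575 - 0.609N1 into the first: N1(1 - 0.421·0.609) = 762 - 0.421·575.
So N1* = 520/0.744 = 699, and then N2* = 575 - 0.609·699 = 149.

N1* ≈ 699, N2* ≈ 149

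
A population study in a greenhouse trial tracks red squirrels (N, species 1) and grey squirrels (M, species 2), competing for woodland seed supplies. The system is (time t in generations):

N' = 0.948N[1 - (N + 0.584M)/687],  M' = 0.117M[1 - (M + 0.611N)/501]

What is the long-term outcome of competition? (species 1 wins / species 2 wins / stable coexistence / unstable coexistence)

Compare the nullcline intercepts: K1/α12 = 687/0.584 = 1180 > K2 = 501; K2/α21 = 501/0.611 = 820 > K1 = 687.
Since both inequalities hold, each species can invade when rare, so the interior equilibrium is stable.

stable coexistence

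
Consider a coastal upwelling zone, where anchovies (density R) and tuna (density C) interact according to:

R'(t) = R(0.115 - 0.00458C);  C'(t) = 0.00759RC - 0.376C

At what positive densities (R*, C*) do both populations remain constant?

R* ≈ 49.5, C* ≈ 25.1

Set dC/dt = 0 with C > 0: 0.00759R - 0.376 = 0, so R* = 0.376/0.00759 = 49.5.
Set dR/dt = 0 with R > 0: 0.115 - 0.00458C = 0, so C* = 0.115/0.00458 = 25.1.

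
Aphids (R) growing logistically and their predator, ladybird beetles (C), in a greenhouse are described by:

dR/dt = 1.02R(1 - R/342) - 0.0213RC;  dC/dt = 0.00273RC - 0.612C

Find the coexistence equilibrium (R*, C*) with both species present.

From dC/dt = 0 with C > 0: 0.00273R* = 0.612, so R* = 224.
Substitute into dR/dt = 0: 1.02(1 - 224/342) = 0.0213C*.
The bracket is 0.345, giving C* = 0.351/0.0213 = 16.5.

R* ≈ 224, C* ≈ 16.5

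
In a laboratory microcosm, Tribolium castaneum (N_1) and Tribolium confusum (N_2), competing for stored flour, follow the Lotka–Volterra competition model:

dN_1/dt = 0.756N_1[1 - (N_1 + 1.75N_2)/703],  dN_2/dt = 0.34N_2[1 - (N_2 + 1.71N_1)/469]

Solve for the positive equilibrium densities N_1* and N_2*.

N_1* ≈ 59.1, N_2* ≈ 368

Setting both brackets to zero gives the nullclines N_1 + 1.75N_2 = 703 and 1.71N_1 + N_2 = 469.
Substituting N_2 = 469 - 1.71N_1 into the first: N_1(1 - 1.75·1.71) = 703 - 1.75·469.
So N_1* = -118/-1.99 = 59.1, and then N_2* = 469 - 1.71·59.1 = 368.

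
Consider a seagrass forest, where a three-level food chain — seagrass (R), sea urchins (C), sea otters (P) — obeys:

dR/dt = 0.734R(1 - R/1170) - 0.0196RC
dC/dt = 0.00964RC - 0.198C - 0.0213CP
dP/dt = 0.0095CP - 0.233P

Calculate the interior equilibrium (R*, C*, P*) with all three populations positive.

From dP/dt = 0: 0.0095C* = 0.233, so C* = 24.5.
From dR/dt = 0: 0.734(1 - R*/1170) = 0.0196·24.5, giving R* = 1170·(1 - 0.655) = 404.
From dC/dt = 0: 0.00964·404 - 0.198 = 0.0213P*, so P* = 3.69/0.0213 = 173.

R* ≈ 404, C* ≈ 24.5, P* ≈ 173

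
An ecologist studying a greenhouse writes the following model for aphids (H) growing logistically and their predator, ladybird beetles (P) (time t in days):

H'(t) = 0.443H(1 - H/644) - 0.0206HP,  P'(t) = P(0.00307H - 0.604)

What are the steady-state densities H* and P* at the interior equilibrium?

From dP/dt = 0 with P > 0: 0.00307H* = 0.604, so H* = 197.
Substitute into dH/dt = 0: 0.443(1 - 197/644) = 0.0206P*.
The bracket is 0.694, giving P* = 0.308/0.0206 = 14.9.

H* ≈ 197, P* ≈ 14.9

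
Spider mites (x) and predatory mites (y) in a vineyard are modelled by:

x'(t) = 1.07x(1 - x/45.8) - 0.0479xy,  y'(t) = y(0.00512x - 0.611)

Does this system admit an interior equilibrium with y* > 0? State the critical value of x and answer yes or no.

Threshold x = 119; K < 119, so no, the predator goes extinct.

The predator equation gives dy/dt > 0 only when x > 0.611/0.00512 = 119.
Without the predator, x → K = 45.8. Since 45.8 < 119, the predator cannot invade.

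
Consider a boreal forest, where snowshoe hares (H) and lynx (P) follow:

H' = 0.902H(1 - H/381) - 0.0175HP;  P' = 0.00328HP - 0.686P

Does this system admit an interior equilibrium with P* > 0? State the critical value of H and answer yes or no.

Threshold H = 209; K > 209, so yes, the predator persists.

The predator equation gives dP/dt > 0 only when H > 0.686/0.00328 = 209.
Without the predator, H → K = 381. Since 381 > 209, the predator can invade and persist.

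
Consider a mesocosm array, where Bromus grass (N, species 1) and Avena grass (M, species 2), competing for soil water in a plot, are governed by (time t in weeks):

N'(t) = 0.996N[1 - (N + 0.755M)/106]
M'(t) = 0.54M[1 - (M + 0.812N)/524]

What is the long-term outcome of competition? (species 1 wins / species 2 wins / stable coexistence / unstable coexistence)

species 2 excludes species 1

Compare the nullcline intercepts: K1/α12 = 106/0.755 = 140 < K2 = 524; K2/α21 = 524/0.812 = 645 > K1 = 106.
Since the inequalities point opposite ways, species 2 can invade but species 1 cannot.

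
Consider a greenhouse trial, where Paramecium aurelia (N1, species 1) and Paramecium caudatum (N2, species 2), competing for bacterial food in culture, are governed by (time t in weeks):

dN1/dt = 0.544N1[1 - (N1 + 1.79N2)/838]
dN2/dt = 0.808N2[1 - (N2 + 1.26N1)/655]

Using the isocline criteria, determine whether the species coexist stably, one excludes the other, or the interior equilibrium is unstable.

Compare the nullcline intercepts: K1/α12 = 838/1.79 = 468 < K2 = 655; K2/α21 = 655/1.26 = 520 < K1 = 838.
Since both are reversed, neither can invade when rare; the interior point is a saddle.

unstable coexistence (outcome depends on initial conditions)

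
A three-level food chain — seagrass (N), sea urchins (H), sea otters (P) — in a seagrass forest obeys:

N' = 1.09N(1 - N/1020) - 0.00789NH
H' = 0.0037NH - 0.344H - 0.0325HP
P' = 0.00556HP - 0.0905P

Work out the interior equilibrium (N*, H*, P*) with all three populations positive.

N* ≈ 900, H* ≈ 16.3, P* ≈ 91.9

From dP/dt = 0: 0.00556H* = 0.0905, so H* = 16.3.
From dN/dt = 0: 1.09(1 - N*/1020) = 0.00789·16.3, giving N* = 1020·(1 - 0.118) = 900.
From dH/dt = 0: 0.0037·900 - 0.344 = 0.0325P*, so P* = 2.99/0.0325 = 91.9.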